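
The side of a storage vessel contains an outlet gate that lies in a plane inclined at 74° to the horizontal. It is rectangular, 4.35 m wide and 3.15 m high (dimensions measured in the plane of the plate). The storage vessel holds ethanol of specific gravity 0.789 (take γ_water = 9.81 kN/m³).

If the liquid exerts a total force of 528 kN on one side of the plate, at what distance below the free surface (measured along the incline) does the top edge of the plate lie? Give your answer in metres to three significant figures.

y_top ≈ 3.60 m

γ = 0.789 × 9.81 = 7.74009 kN/m³.
A = 4.35 × 3.15 = 13.7025 m².
From F = γ·h_c·A, the centroid depth is h_c = 528/(7.74009 × 13.7025) = 4.97838 m.
Let θ = 74° be the plate's angle to the horizontal; measure y along the incline from where the plane meets the free surface. Vertical depth h = y·sinθ with sinθ = 0.961262.
Along the incline, y_c = h_c/sinθ = 4.97838/0.961262 = 5.179 m.
The centroid lies 3.15/2 = 1.575 m below the top edge, so the top edge sits at y_top = 5.179 − 1.575 = 3.604 m along the incline.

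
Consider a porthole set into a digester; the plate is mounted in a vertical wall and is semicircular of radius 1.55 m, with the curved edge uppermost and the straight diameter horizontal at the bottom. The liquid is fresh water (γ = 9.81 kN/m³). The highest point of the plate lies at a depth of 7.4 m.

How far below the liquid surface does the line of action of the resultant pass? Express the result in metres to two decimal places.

h_p = 8.31 m

γ = 9.81 kN/m³.
The centroid lies 4r/(3π) = 0.65784 m above the diameter, so r − 4r/(3π) = 1.55 − 0.65784 = 0.89216 m below the topmost point, so the centroid depth is h_c = 7.4 + 0.89216 = 8.29216 m.
A = πr²/2 = π × 1.55²/2 = 3.77384 m².
Resultant F = γ·h_c·A = 9.81 × 8.29216 × 3.77384 = 306.987 kN.
I_c = (π/8 − 8/(9π))·r⁴ = 0.109757 × 1.55⁴ = 0.633518 m⁴.
Centre of pressure: y_p = y_c + I_c/(y_c·A) = 8.29216 + 0.633518/(8.29216 × 3.77384) = 8.29216 + 0.0202445 = 8.3124 m along the plane.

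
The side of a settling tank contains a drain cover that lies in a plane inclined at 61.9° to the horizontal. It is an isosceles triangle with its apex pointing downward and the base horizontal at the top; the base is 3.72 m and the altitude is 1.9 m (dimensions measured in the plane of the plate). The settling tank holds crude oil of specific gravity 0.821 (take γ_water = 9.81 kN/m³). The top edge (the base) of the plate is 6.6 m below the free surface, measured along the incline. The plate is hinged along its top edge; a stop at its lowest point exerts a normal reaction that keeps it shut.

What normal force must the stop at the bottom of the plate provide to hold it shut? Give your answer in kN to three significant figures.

P ≈ 63.2 kN

γ = 0.821 × 9.81 = 8.05401 kN/m³.
Let θ = 61.9° be the plate's angle to the horizontal; measure y along the incline from where the plane meets the free surface. Vertical depth h = y·sinθ with sinθ = 0.882127.
With the apex down, the centroid sits h/3 = 1.9/3 = 0.633333 m below the base (the top edge), so y_c = 6.6 + 0.633333 = 7.23333 m and h_c = 7.23333 × 0.882127 = 6.38072 m.
A = ½ × 3.72 × 1.9 = 3.534 m².
Resultant F = γ·h_c·A = 8.05401 × 6.38072 × 3.534 = 181.614 kN.
I_c = b·h³/36 = 3.72 × 1.9³/36 = 0.708763 m⁴.
Centre of pressure: y_p = y_c + I_c/(y_c·A) = 7.23333 + 0.708763/(7.23333 × 3.534) = 7.23333 + 0.0277266 = 7.26106 m along the plane.
The resultant acts 0.633333 + 0.0277266 = 0.66106 m (along the plate) below the hinge at the top edge, so the moment about the hinge is M = F × 0.66106 = 181.614 × 0.66106 = 120.058 kN·m.
A normal force at the bottom, 1.9 m from the hinge, must supply this moment: P = 120.058/1.9 = 63.1884 kN.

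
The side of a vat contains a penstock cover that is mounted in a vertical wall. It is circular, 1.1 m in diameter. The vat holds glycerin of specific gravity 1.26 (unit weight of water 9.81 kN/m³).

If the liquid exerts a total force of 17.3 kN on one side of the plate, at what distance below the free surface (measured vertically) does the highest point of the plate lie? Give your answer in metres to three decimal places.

γ = 1.26 × 9.81 = 12.3606 kN/m³.
A = π(0.55)² = 0.950332 m².
From F = γ·h_c·A, the centroid depth is h_c = 17.3/(12.3606 × 0.950332) = 1.47276 m.
The centroid is at the centre, 0.55 m below the top of the plate, so the highest point sits at h_top = 1.47276 − 0.55 = 0.92276 m below the surface.

d_top ≈ 0.923 m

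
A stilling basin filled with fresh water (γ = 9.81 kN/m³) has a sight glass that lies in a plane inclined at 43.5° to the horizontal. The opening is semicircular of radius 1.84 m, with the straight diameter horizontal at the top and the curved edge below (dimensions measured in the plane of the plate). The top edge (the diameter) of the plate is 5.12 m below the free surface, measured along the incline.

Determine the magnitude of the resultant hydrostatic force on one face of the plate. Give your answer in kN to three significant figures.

γ = 9.81 kN/m³.
Let θ = 43.5° be the plate's angle to the horizontal; measure y along the incline from where the plane meets the free surface. Vertical depth h = y·sinθ with sinθ = 0.688355.
The centroid of a semicircle lies 4r/(3π) = 0.78092 m from the diameter, here below the top edge, so y_c = 5.12 + 0.78092 = 5.90092 m and h_c = 5.90092 × 0.688355 = 4.06193 m.
A = πr²/2 = π × 1.84²/2 = 5.31809 m².
Resultant F = γ·h_c·A = 9.81 × 4.06193 × 5.31809 = 211.913 kN.

F ≈ 212 kN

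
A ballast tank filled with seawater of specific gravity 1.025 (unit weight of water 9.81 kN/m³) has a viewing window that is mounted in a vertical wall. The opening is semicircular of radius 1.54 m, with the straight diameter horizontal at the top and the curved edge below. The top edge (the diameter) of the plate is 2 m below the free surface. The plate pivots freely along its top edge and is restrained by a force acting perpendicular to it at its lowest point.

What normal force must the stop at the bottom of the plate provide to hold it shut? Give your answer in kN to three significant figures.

γ = 1.025 × 9.81 = 10.05525 kN/m³.
The centroid of a semicircle lies 4r/(3π) = 0.653596 m from the diameter, here below the top edge, so the centroid depth is h_c = 2 + 0.653596 = 2.6536 m.
A = πr²/2 = π × 1.54²/2 = 3.7253 m².
Resultant F = γ·h_c·A = 10.05525 × 2.6536 × 3.7253 = 99.4007 kN.
I_c = (π/8 − 8/(9π))·r⁴ = 0.109757 × 1.54⁴ = 0.617327 m⁴.
Centre of pressure: y_p = y_c + I_c/(y_c·A) = 2.6536 + 0.617327/(2.6536 × 3.7253) = 2.6536 + 0.062448 = 2.71605 m along the plane.
The resultant acts 0.653596 + 0.062448 = 0.716044 m (along the plate) below the hinge at the top edge, so the moment about the hinge is M = F × 0.716044 = 99.4007 × 0.716044 = 71.1753 kN·m.
A normal force at the bottom, 1.54 m from the hinge, must supply this moment: P = 71.1753/1.54 = 46.2177 kN.

P ≈ 46.2 kN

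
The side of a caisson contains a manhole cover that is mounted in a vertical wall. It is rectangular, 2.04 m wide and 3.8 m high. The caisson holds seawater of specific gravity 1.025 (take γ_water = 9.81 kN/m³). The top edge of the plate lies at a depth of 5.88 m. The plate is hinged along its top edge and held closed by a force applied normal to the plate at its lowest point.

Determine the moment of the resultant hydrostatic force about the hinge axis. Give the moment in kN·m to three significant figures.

M ≈ 1250 kN·m

γ = 1.025 × 9.81 = 10.05525 kN/m³.
The centroid lies 3.8/2 = 1.9 m below the top edge, so the centroid depth is h_c = 5.88 + 1.9 = 7.78 m.
A = 2.04 × 3.8 = 7.752 m².
Resultant F = γ·h_c·A = 10.05525 × 7.78 × 7.752 = 606.438 kN.
I_c = b·h³/12 = 2.04 × 3.8³/12 = 9.32824 m⁴.
Centre of pressure: y_p = y_c + I_c/(y_c·A) = 7.78 + 9.32824/(7.78 × 7.752) = 7.78 + 0.15467 = 7.93467 m along the plane.
The resultant acts 1.9 + 0.15467 = 2.05467 m (along the plate) below the hinge at the top edge, so the moment about the hinge is M = F × 2.05467 = 606.438 × 2.05467 = 1246.03 kN·m.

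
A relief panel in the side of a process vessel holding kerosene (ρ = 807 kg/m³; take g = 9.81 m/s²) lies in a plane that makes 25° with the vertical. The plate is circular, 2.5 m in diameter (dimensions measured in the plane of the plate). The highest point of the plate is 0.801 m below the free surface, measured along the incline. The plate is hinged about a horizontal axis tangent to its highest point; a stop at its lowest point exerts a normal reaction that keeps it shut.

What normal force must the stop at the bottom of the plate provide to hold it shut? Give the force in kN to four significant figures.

P ≈ 41.62 kN

γ = ρg = 807 × 9.81 / 1000 = 7.91667 kN/m³.
The plate makes 25° with the vertical, i.e. θ = 90° − 25° = 65° to the horizontal. Measuring y along the incline from the free-surface line, vertical depth h = y·sinθ with sinθ = 0.906308.
The centroid is at the centre, 1.25 m below the top of the plate, so y_c = 0.801 + 1.25 = 2.051 m and h_c = 2.051 × 0.906308 = 1.85884 m.
A = π(1.25)² = 4.90874 m².
Resultant F = γ·h_c·A = 7.91667 × 1.85884 × 4.90874 = 72.2361 kN.
I_c = πr⁴/4 = π × 1.25⁴/4 = 1.91748 m⁴.
Centre of pressure: y_p = y_c + I_c/(y_c·A) = 2.051 + 1.91748/(2.051 × 4.90874) = 2.051 + 0.190456 = 2.24146 m along the plane.
The resultant acts 1.25 + 0.190456 = 1.44046 m (along the plate) below the hinge at the top edge, so the moment about the hinge is M = F × 1.44046 = 72.2361 × 1.44046 = 104.053 kN·m.
A normal force at the bottom, 2.5 m from the hinge, must supply this moment: P = 104.053/2.5 = 41.6212 kN.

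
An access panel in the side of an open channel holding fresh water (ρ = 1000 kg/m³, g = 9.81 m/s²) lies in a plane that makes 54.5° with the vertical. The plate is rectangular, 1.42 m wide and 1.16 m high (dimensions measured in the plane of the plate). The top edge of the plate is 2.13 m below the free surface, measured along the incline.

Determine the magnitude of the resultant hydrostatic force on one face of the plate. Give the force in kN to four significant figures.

F ≈ 25.43 kN

γ = ρg = 1000 × 9.81 = 9810 N/m³ = 9.81 kN/m³.
The plate makes 54.5° with the vertical, i.e. θ = 90° − 54.5° = 35.5° to the horizontal. Measuring y along the incline from the free-surface line, vertical depth h = y·sinθ with sinθ = 0.580703.
The centroid lies 1.16/2 = 0.58 m below the top edge, so y_c = 2.13 + 0.58 = 2.71 m and h_c = 2.71 × 0.580703 = 1.57371 m.
A = 1.42 × 1.16 = 1.6472 m².
Resultant F = γ·h_c·A = 9.81 × 1.57371 × 1.6472 = 25.4296 kN.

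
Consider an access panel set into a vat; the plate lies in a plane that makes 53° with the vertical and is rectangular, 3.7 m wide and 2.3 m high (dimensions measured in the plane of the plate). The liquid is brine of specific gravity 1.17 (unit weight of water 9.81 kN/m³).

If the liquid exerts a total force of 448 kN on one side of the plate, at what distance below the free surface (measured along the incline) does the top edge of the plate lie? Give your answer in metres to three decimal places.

γ = 1.17 × 9.81 = 11.4777 kN/m³.
A = 3.7 × 2.3 = 8.51 m².
From F = γ·h_c·A, the centroid depth is h_c = 448/(11.4777 × 8.51) = 4.58663 m.
The plate makes 53° with the vertical, i.e. θ = 90° − 53° = 37° to the horizontal. Measuring y along the incline from the free-surface line, vertical depth h = y·sinθ with sinθ = 0.601815.
Along the incline, y_c = h_c/sinθ = 4.58663/0.601815 = 7.62133 m.
The centroid lies 2.3/2 = 1.15 m below the top edge, so the top edge sits at y_top = 7.62133 − 1.15 = 6.47133 m along the incline.

y_top ≈ 6.471 m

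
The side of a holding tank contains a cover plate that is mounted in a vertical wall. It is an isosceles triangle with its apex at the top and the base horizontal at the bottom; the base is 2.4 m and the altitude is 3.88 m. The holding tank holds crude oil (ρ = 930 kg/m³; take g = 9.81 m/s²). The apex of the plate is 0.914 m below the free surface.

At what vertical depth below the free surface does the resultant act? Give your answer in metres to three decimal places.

h_p = 3.740 m

γ = ρg = 930 × 9.81 / 1000 = 9.1233 kN/m³.
With the apex up, the centroid sits 2h/3 = 2 × 3.88/3 = 2.58667 m below the apex, so the centroid depth is h_c = 0.914 + 2.58667 = 3.50067 m.
A = ½ × 2.4 × 3.88 = 4.656 m².
Resultant F = γ·h_c·A = 9.1233 × 3.50067 × 4.656 = 148.702 kN.
I_c = b·h³/36 = 2.4 × 3.88³/36 = 3.89407 m⁴.
Centre of pressure: y_p = y_c + I_c/(y_c·A) = 3.50067 + 3.89407/(3.50067 × 4.656) = 3.50067 + 0.238913 = 3.73958 m along the plane.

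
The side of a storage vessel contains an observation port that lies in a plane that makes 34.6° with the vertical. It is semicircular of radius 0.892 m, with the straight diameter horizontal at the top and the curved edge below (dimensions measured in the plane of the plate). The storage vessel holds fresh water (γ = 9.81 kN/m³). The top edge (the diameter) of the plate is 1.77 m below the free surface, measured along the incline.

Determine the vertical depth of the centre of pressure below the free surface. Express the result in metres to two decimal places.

h_p = 1.79 m

γ = 9.81 kN/m³.
The plate makes 34.6° with the vertical, i.e. θ = 90° − 34.6° = 55.4° to the horizontal. Measuring y along the incline from the free-surface line, vertical depth h = y·sinθ with sinθ = 0.823136.
The centroid of a semicircle lies 4r/(3π) = 0.378577 m from the diameter, here below the top edge, so y_c = 1.77 + 0.378577 = 2.14858 m and h_c = 2.14858 × 0.823136 = 1.76857 m.
A = πr²/2 = π × 0.892²/2 = 1.24983 m².
Resultant F = γ·h_c·A = 9.81 × 1.76857 × 1.24983 = 21.6841 kN.
I_c = (π/8 − 8/(9π))·r⁴ = 0.109757 × 0.892⁴ = 0.0694851 m⁴.
Centre of pressure: y_p = y_c + I_c/(y_c·A) = 2.14858 + 0.0694851/(2.14858 × 1.24983) = 2.14858 + 0.0258755 = 2.17446 m along the plane.
Vertically, h_p = y_p·sinθ = 2.17446 × 0.823136 = 1.78988 m.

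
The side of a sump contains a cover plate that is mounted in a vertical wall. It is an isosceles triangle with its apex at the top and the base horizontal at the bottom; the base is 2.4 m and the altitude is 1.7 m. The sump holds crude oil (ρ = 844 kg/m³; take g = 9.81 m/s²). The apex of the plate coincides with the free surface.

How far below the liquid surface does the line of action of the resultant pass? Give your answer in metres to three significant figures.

h_p = 1.28 m

γ = ρg = 844 × 9.81 / 1000 = 8.27964 kN/m³.
With the apex up, the centroid sits 2h/3 = 2 × 1.7/3 = 1.13333 m below the apex, so the centroid depth is h_c = 1.13333 m.
A = ½ × 2.4 × 1.7 = 2.04 m².
Resultant F = γ·h_c·A = 8.27964 × 1.13333 × 2.04 = 19.1425 kN.
I_c = b·h³/36 = 2.4 × 1.7³/36 = 0.327533 m⁴.
Centre of pressure: y_p = y_c + I_c/(y_c·A) = 1.13333 + 0.327533/(1.13333 × 2.04) = 1.13333 + 0.141667 = 1.275 m along the plane.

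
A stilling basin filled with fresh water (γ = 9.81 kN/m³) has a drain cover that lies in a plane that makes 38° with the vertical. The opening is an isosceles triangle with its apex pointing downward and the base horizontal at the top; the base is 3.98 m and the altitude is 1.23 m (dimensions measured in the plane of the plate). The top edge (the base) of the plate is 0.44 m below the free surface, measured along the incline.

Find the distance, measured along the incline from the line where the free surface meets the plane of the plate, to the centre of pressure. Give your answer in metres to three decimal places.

γ = 9.81 kN/m³.
The plate makes 38° with the vertical, i.e. θ = 90° − 38° = 52° to the horizontal. Measuring y along the incline from the free-surface line, vertical depth h = y·sinθ with sinθ = 0.788011.
With the apex down, the centroid sits h/3 = 1.23/3 = 0.41 m below the base (the top edge), so y_c = 0.44 + 0.41 = 0.85 m and h_c = 0.85 × 0.788011 = 0.669809 m.
A = ½ × 3.98 × 1.23 = 2.4477 m².
Resultant F = γ·h_c·A = 9.81 × 0.669809 × 2.4477 = 16.0834 kN.
I_c = b·h³/36 = 3.98 × 1.23³/36 = 0.205729 m⁴.
Centre of pressure: y_p = y_c + I_c/(y_c·A) = 0.85 + 0.205729/(0.85 × 2.4477) = 0.85 + 0.0988823 = 0.948882 m along the plane.

y_p = 0.949 m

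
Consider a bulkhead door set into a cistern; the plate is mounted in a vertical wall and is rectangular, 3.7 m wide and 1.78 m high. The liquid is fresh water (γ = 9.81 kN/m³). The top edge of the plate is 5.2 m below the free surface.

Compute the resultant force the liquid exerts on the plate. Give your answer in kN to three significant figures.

γ = 9.81 kN/m³.
The centroid lies 1.78/2 = 0.89 m below the top edge, so the centroid depth is h_c = 5.2 + 0.89 = 6.09 m.
A = 3.7 × 1.78 = 6.586 m².
Resultant F = γ·h_c·A = 9.81 × 6.09 × 6.586 = 393.467 kN.

F ≈ 393 kN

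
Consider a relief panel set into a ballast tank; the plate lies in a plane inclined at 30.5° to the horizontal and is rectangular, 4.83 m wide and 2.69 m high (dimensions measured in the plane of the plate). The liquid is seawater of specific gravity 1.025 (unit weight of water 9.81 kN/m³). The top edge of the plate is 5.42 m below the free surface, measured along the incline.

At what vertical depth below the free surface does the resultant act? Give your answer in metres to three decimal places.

γ = 1.025 × 9.81 = 10.05525 kN/m³.
Let θ = 30.5° be the plate's angle to the horizontal; measure y along the incline from where the plane meets the free surface. Vertical depth h = y·sinθ with sinθ = 0.507538.
The centroid lies 2.69/2 = 1.345 m below the top edge, so y_c = 5.42 + 1.345 = 6.765 m and h_c = 6.765 × 0.507538 = 3.43349 m.
A = 4.83 × 2.69 = 12.9927 m².
Resultant F = γ·h_c·A = 10.05525 × 3.43349 × 12.9927 = 448.568 kN.
I_c = b·h³/12 = 4.83 × 2.69³/12 = 7.83471 m⁴.
Centre of pressure: y_p = y_c + I_c/(y_c·A) = 6.765 + 7.83471/(6.765 × 12.9927) = 6.765 + 0.0891365 = 6.85414 m along the plane.
Vertically, h_p = y_p·sinθ = 6.85414 × 0.507538 = 3.47874 m.

h_p = 3.479 m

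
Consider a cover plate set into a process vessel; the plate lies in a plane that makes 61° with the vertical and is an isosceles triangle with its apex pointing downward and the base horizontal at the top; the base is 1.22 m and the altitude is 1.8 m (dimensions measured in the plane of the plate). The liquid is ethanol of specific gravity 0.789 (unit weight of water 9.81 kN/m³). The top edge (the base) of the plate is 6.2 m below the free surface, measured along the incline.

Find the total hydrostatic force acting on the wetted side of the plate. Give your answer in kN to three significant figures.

F ≈ 28.0 kN

γ = 0.789 × 9.81 = 7.74009 kN/m³.
The plate makes 61° with the vertical, i.e. θ = 90° − 61° = 29° to the horizontal. Measuring y along the incline from the free-surface line, vertical depth h = y·sinθ with sinθ = 0.484810.
With the apex down, the centroid sits h/3 = 1.8/3 = 0.6 m below the base (the top edge), so y_c = 6.2 + 0.6 = 6.8 m and h_c = 6.8 × 0.484810 = 3.29671 m.
A = ½ × 1.22 × 1.8 = 1.098 m².
Resultant F = γ·h_c·A = 7.74009 × 3.29671 × 1.098 = 28.0175 kN.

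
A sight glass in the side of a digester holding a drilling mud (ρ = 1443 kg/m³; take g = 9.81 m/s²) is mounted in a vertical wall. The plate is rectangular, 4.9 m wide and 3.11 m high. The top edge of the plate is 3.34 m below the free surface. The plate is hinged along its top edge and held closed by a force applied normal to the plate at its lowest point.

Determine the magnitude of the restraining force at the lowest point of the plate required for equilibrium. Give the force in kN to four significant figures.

P ≈ 583.9 kN

γ = ρg = 1443 × 9.81 / 1000 = 14.15583 kN/m³.
The centroid lies 3.11/2 = 1.555 m below the top edge, so the centroid depth is h_c = 3.34 + 1.555 = 4.895 m.
A = 4.9 × 3.11 = 15.239 m².
Resultant F = γ·h_c·A = 14.15583 × 4.895 × 15.239 = 1055.95 kN.
I_c = b·h³/12 = 4.9 × 3.11³/12 = 12.2828 m⁴.
Centre of pressure: y_p = y_c + I_c/(y_c·A) = 4.895 + 12.2828/(4.895 × 15.239) = 4.895 + 0.16466 = 5.05966 m along the plane.
The resultant acts 1.555 + 0.16466 = 1.71966 m (along the plate) below the hinge at the top edge, so the moment about the hinge is M = F × 1.71966 = 1055.95 × 1.71966 = 1815.87 kN·m.
A normal force at the bottom, 3.11 m from the hinge, must supply this moment: P = 1815.87/3.11 = 583.881 kN.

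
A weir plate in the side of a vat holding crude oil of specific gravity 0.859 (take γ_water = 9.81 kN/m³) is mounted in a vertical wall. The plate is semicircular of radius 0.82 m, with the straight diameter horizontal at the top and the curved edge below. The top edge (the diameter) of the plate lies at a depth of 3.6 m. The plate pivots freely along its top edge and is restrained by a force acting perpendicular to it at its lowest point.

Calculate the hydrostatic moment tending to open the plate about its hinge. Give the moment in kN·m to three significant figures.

M ≈ 12.6 kN·m

γ = 0.859 × 9.81 = 8.42679 kN/m³.
The centroid of a semicircle lies 4r/(3π) = 0.348019 m from the diameter, here below the top edge, so the centroid depth is h_c = 3.6 + 0.348019 = 3.94802 m.
A = πr²/2 = π × 0.82²/2 = 1.0562 m².
Resultant F = γ·h_c·A = 8.42679 × 3.94802 × 1.0562 = 35.1389 kN.
I_c = (π/8 − 8/(9π))·r⁴ = 0.109757 × 0.82⁴ = 0.0496235 m⁴.
Centre of pressure: y_p = y_c + I_c/(y_c·A) = 3.94802 + 0.0496235/(3.94802 × 1.0562) = 3.94802 + 0.0119004 = 3.95992 m along the plane.
The resultant acts 0.348019 + 0.0119004 = 0.359919 m (along the plate) below the hinge at the top edge, so the moment about the hinge is M = F × 0.359919 = 35.1389 × 0.359919 = 12.6472 kN·m.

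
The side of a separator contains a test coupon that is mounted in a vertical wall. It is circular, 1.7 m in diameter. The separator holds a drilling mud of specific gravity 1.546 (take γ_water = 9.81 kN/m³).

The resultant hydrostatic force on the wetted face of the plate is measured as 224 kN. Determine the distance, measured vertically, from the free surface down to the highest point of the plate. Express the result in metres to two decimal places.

γ = 1.546 × 9.81 = 15.16626 kN/m³.
A = π(0.85)² = 2.2698 m².
From F = γ·h_c·A, the centroid depth is h_c = 224/(15.16626 × 2.2698) = 6.50702 m.
The centroid is at the centre, 0.85 m below the top of the plate, so the highest point sits at h_top = 6.50702 − 0.85 = 5.65702 m below the surface.

d_top ≈ 5.66 m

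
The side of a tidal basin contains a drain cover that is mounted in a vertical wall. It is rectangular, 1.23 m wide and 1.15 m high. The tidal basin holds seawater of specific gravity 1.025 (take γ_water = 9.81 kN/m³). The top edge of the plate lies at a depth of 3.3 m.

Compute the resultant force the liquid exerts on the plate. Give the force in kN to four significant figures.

γ = 1.025 × 9.81 = 10.05525 kN/m³.
The centroid lies 1.15/2 = 0.575 m below the top edge, so the centroid depth is h_c = 3.3 + 0.575 = 3.875 m.
A = 1.23 × 1.15 = 1.4145 m².
Resultant F = γ·h_c·A = 10.05525 × 3.875 × 1.4145 = 55.1147 kN.

F ≈ 55.11 kN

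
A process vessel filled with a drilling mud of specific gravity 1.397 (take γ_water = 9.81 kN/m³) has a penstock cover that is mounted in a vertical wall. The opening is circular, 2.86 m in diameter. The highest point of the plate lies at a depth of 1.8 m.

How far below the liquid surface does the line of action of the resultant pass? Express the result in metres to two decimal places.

h_p = 3.39 m

γ = 1.397 × 9.81 = 13.70457 kN/m³.
The centroid is at the centre, 1.43 m below the top of the plate, so the centroid depth is h_c = 1.8 + 1.43 = 3.23 m.
A = π(1.43)² = 6.42424 m².
Resultant F = γ·h_c·A = 13.70457 × 3.23 × 6.42424 = 284.374 kN.
I_c = πr⁴/4 = π × 1.43⁴/4 = 3.28423 m⁴.
Centre of pressure: y_p = y_c + I_c/(y_c·A) = 3.23 + 3.28423/(3.23 × 6.42424) = 3.23 + 0.158274 = 3.38827 m along the plane.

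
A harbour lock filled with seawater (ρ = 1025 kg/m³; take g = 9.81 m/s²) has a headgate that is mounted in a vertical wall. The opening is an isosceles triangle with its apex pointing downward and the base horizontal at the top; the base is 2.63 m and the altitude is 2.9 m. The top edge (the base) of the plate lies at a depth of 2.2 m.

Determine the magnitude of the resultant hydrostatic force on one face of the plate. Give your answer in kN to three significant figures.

F ≈ 121 kN

γ = ρg = 1025 × 9.81 / 1000 = 10.05525 kN/m³.
With the apex down, the centroid sits h/3 = 2.9/3 = 0.966667 m below the base (the top edge), so the centroid depth is h_c = 2.2 + 0.966667 = 3.16667 m.
A = ½ × 2.63 × 2.9 = 3.8135 m².
Resultant F = γ·h_c·A = 10.05525 × 3.16667 × 3.8135 = 121.428 kN.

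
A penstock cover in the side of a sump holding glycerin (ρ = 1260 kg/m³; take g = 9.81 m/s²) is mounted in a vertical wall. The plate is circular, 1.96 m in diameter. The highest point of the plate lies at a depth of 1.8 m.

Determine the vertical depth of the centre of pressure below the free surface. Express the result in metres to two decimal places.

h_p = 2.87 m

γ = ρg = 1260 × 9.81 / 1000 = 12.3606 kN/m³.
The centroid is at the centre, 0.98 m below the top of the plate, so the centroid depth is h_c = 1.8 + 0.98 = 2.78 m.
A = π(0.98)² = 3.01719 m².
Resultant F = γ·h_c·A = 12.3606 × 2.78 × 3.01719 = 103.678 kN.
I_c = πr⁴/4 = π × 0.98⁴/4 = 0.724426 m⁴.
Centre of pressure: y_p = y_c + I_c/(y_c·A) = 2.78 + 0.724426/(2.78 × 3.01719) = 2.78 + 0.0863667 = 2.86637 m along the plane.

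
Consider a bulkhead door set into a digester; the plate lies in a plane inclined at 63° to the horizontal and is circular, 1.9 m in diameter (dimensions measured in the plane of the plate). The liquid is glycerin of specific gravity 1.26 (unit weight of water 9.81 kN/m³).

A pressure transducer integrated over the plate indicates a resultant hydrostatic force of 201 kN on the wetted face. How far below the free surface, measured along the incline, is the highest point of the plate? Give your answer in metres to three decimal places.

γ = 1.26 × 9.81 = 12.3606 kN/m³.
A = π(0.95)² = 2.83529 m².
From F = γ·h_c·A, the centroid depth is h_c = 201/(12.3606 × 2.83529) = 5.73534 m.
Let θ = 63° be the plate's angle to the horizontal; measure y along the incline from where the plane meets the free surface. Vertical depth h = y·sinθ with sinθ = 0.891007.
Along the incline, y_c = h_c/sinθ = 5.73534/0.891007 = 6.43692 m.
The centroid is at the centre, 0.95 m below the top of the plate, so the highest point sits at y_top = 6.43692 − 0.95 = 5.48692 m along the incline.

y_top ≈ 5.487 m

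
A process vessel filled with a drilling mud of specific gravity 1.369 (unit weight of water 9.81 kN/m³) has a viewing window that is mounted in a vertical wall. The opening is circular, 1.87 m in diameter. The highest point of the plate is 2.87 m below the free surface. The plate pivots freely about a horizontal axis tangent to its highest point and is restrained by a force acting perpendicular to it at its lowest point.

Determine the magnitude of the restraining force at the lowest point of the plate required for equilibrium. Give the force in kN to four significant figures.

γ = 1.369 × 9.81 = 13.42989 kN/m³.
The centroid is at the centre, 0.935 m below the top of the plate, so the centroid depth is h_c = 2.87 + 0.935 = 3.805 m.
A = π(0.935)² = 2.74646 m².
Resultant F = γ·h_c·A = 13.42989 × 3.805 × 2.74646 = 140.346 kN.
I_c = πr⁴/4 = π × 0.935⁴/4 = 0.600256 m⁴.
Centre of pressure: y_p = y_c + I_c/(y_c·A) = 3.805 + 0.600256/(3.805 × 2.74646) = 3.805 + 0.0574392 = 3.86244 m along the plane.
The resultant acts 0.935 + 0.0574392 = 0.992439 m (along the plate) below the hinge at the top edge, so the moment about the hinge is M = F × 0.992439 = 140.346 × 0.992439 = 139.285 kN·m.
A normal force at the bottom, 1.87 m from the hinge, must supply this moment: P = 139.285/1.87 = 74.484 kN.

P ≈ 74.48 kN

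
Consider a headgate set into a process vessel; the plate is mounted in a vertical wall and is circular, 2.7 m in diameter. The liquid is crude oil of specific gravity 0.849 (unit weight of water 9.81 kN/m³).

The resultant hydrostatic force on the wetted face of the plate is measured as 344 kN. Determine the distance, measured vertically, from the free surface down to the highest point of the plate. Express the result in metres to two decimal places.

γ = 0.849 × 9.81 = 8.32869 kN/m³.
A = π(1.35)² = 5.72555 m².
From F = γ·h_c·A, the centroid depth is h_c = 344/(8.32869 × 5.72555) = 7.21381 m.
The centroid is at the centre, 1.35 m below the top of the plate, so the highest point sits at h_top = 7.21381 − 1.35 = 5.86381 m below the surface.

d_top ≈ 5.86 m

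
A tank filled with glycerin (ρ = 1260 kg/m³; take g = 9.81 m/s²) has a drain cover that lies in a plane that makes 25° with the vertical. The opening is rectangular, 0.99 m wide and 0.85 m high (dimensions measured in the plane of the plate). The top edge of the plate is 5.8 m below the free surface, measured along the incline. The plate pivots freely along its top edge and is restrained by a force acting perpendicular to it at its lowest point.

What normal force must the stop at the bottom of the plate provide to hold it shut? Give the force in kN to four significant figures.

P ≈ 30.01 kN

γ = ρg = 1260 × 9.81 / 1000 = 12.3606 kN/m³.
The plate makes 25° with the vertical, i.e. θ = 90° − 25° = 65° to the horizontal. Measuring y along the incline from the free-surface line, vertical depth h = y·sinθ with sinθ = 0.906308.
The centroid lies 0.85/2 = 0.425 m below the top edge, so y_c = 5.8 + 0.425 = 6.225 m and h_c = 6.225 × 0.906308 = 5.64177 m.
A = 0.99 × 0.85 = 0.8415 m².
Resultant F = γ·h_c·A = 12.3606 × 5.64177 × 0.8415 = 58.6826 kN.
I_c = b·h³/12 = 0.99 × 0.85³/12 = 0.0506653 m⁴.
Centre of pressure: y_p = y_c + I_c/(y_c·A) = 6.225 + 0.0506653/(6.225 × 0.8415) = 6.225 + 0.00967202 = 6.23467 m along the plane.
The resultant acts 0.425 + 0.00967202 = 0.434672 m (along the plate) below the hinge at the top edge, so the moment about the hinge is M = F × 0.434672 = 58.6826 × 0.434672 = 25.5077 kN·m.
A normal force at the bottom, 0.85 m from the hinge, must supply this moment: P = 25.5077/0.85 = 30.0091 kN.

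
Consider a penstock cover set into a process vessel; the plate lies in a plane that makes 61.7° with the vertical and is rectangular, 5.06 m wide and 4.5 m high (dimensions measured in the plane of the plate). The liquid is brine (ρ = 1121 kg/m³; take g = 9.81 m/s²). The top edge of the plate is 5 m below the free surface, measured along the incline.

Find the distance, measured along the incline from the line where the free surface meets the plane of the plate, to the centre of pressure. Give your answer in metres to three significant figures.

y_p = 7.48 m

γ = ρg = 1121 × 9.81 / 1000 = 10.99701 kN/m³.
The plate makes 61.7° with the vertical, i.e. θ = 90° − 61.7° = 28.3° to the horizontal. Measuring y along the incline from the free-surface line, vertical depth h = y·sinθ with sinθ = 0.474088.
The centroid lies 4.5/2 = 2.25 m below the top edge, so y_c = 5 + 2.25 = 7.25 m and h_c = 7.25 × 0.474088 = 3.43714 m.
A = 5.06 × 4.5 = 22.77 m².
Resultant F = γ·h_c·A = 10.99701 × 3.43714 × 22.77 = 860.666 kN.
I_c = b·h³/12 = 5.06 × 4.5³/12 = 38.4244 m⁴.
Centre of pressure: y_p = y_c + I_c/(y_c·A) = 7.25 + 38.4244/(7.25 × 22.77) = 7.25 + 0.232759 = 7.48276 m along the plane.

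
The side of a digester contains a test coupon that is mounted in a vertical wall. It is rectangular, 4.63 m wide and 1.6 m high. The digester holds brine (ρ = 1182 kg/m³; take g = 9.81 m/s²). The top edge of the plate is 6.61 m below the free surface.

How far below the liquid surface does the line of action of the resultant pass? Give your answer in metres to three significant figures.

h_p = 7.44 m

γ = ρg = 1182 × 9.81 / 1000 = 11.59542 kN/m³.
The centroid lies 1.6/2 = 0.8 m below the top edge, so the centroid depth is h_c = 6.61 + 0.8 = 7.41 m.
A = 4.63 × 1.6 = 7.408 m².
Resultant F = γ·h_c·A = 11.59542 × 7.41 × 7.408 = 636.511 kN.
I_c = b·h³/12 = 4.63 × 1.6³/12 = 1.58037 m⁴.
Centre of pressure: y_p = y_c + I_c/(y_c·A) = 7.41 + 1.58037/(7.41 × 7.408) = 7.41 + 0.0287899 = 7.43879 m along the plane.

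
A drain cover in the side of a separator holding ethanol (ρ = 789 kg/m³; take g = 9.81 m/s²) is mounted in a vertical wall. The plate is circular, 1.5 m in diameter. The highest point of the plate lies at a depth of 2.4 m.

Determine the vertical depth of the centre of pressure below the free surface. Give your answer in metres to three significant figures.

γ = ρg = 789 × 9.81 / 1000 = 7.74009 kN/m³.
The centroid is at the centre, 0.75 m below the top of the plate, so the centroid depth is h_c = 2.4 + 0.75 = 3.15 m.
A = π(0.75)² = 1.76715 m².
Resultant F = γ·h_c·A = 7.74009 × 3.15 × 1.76715 = 43.0854 kN.
I_c = πr⁴/4 = π × 0.75⁴/4 = 0.248505 m⁴.
Centre of pressure: y_p = y_c + I_c/(y_c·A) = 3.15 + 0.248505/(3.15 × 1.76715) = 3.15 + 0.0446428 = 3.19464 m along the plane.

h_p = 3.19 m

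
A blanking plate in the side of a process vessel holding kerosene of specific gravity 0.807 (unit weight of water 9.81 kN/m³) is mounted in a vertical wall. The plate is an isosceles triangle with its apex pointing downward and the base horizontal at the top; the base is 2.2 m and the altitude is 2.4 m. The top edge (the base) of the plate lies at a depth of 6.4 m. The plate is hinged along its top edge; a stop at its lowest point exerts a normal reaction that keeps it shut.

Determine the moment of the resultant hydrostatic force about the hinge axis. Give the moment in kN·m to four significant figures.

M ≈ 127.1 kN·m

γ = 0.807 × 9.81 = 7.91667 kN/m³.
With the apex down, the centroid sits h/3 = 2.4/3 = 0.8 m below the base (the top edge), so the centroid depth is h_c = 6.4 + 0.8 = 7.2 m.
A = ½ × 2.2 × 2.4 = 2.64 m².
Resultant F = γ·h_c·A = 7.91667 × 7.2 × 2.64 = 150.48 kN.
I_c = b·h³/36 = 2.2 × 2.4³/36 = 0.8448 m⁴.
Centre of pressure: y_p = y_c + I_c/(y_c·A) = 7.2 + 0.8448/(7.2 × 2.64) = 7.2 + 0.0444444 = 7.24444 m along the plane.
The resultant acts 0.8 + 0.0444444 = 0.844444 m (along the plate) below the hinge at the top edge, so the moment about the hinge is M = F × 0.844444 = 150.48 × 0.844444 = 127.072 kN·m.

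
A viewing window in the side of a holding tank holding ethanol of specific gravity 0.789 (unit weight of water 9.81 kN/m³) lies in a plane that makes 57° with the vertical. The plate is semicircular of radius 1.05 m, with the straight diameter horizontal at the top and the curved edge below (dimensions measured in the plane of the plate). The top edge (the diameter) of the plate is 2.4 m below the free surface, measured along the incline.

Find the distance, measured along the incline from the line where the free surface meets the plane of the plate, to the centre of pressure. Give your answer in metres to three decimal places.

γ = 0.789 × 9.81 = 7.74009 kN/m³.
The plate makes 57° with the vertical, i.e. θ = 90° − 57° = 33° to the horizontal. Measuring y along the incline from the free-surface line, vertical depth h = y·sinθ with sinθ = 0.544639.
The centroid of a semicircle lies 4r/(3π) = 0.445634 m from the diameter, here below the top edge, so y_c = 2.4 + 0.445634 = 2.84563 m and h_c = 2.84563 × 0.544639 = 1.54984 m.
A = πr²/2 = π × 1.05²/2 = 1.7318 m².
Resultant F = γ·h_c·A = 7.74009 × 1.54984 × 1.7318 = 20.7745 kN.
I_c = (π/8 − 8/(9π))·r⁴ = 0.109757 × 1.05⁴ = 0.13341 m⁴.
Centre of pressure: y_p = y_c + I_c/(y_c·A) = 2.84563 + 0.13341/(2.84563 × 1.7318) = 2.84563 + 0.0270715 = 2.8727 m along the plane.

y_p = 2.873 m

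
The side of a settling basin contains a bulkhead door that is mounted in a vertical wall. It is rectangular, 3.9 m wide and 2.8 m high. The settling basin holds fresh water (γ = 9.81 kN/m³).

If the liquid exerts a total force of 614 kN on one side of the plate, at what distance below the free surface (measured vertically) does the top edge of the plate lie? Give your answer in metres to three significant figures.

γ = 9.81 kN/m³.
A = 3.9 × 2.8 = 10.92 m².
From F = γ·h_c·A, the centroid depth is h_c = 614/(9.81 × 10.92) = 5.73161 m.
The centroid lies 2.8/2 = 1.4 m below the top edge, so the top edge sits at h_top = 5.73161 − 1.4 = 4.33161 m below the surface.

d_top ≈ 4.33 m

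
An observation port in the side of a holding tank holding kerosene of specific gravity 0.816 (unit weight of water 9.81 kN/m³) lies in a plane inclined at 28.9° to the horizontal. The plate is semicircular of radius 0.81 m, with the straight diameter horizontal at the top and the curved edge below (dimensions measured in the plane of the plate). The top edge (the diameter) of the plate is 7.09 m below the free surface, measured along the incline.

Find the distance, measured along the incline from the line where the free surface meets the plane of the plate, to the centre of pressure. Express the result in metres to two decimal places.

γ = 0.816 × 9.81 = 8.00496 kN/m³.
Let θ = 28.9° be the plate's angle to the horizontal; measure y along the incline from where the plane meets the free surface. Vertical depth h = y·sinθ with sinθ = 0.483282.
The centroid of a semicircle lies 4r/(3π) = 0.343775 m from the diameter, here below the top edge, so y_c = 7.09 + 0.343775 = 7.43377 m and h_c = 7.43377 × 0.483282 = 3.59261 m.
A = πr²/2 = π × 0.81²/2 = 1.0306 m².
Resultant F = γ·h_c·A = 8.00496 × 3.59261 × 1.0306 = 29.6387 kN.
I_c = (π/8 − 8/(9π))·r⁴ = 0.109757 × 0.81⁴ = 0.0472468 m⁴.
Centre of pressure: y_p = y_c + I_c/(y_c·A) = 7.43377 + 0.0472468/(7.43377 × 1.0306) = 7.43377 + 0.00616699 = 7.43994 m along the plane.

y_p = 7.44 m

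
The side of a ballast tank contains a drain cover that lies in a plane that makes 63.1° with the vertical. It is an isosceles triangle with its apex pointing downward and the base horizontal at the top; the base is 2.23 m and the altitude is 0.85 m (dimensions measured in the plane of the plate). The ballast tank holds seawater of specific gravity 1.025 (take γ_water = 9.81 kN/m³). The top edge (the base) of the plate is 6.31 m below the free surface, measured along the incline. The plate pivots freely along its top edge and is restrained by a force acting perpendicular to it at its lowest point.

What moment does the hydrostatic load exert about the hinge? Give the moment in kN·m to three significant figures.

M ≈ 8.23 kN·m

γ = 1.025 × 9.81 = 10.05525 kN/m³.
The plate makes 63.1° with the vertical, i.e. θ = 90° − 63.1° = 26.9° to the horizontal. Measuring y along the incline from the free-surface line, vertical depth h = y·sinθ with sinθ = 0.452435.
With the apex down, the centroid sits h/3 = 0.85/3 = 0.283333 m below the base (the top edge), so y_c = 6.31 + 0.283333 = 6.59333 m and h_c = 6.59333 × 0.452435 = 2.98305 m.
A = ½ × 2.23 × 0.85 = 0.94775 m².
Resultant F = γ·h_c·A = 10.05525 × 2.98305 × 0.94775 = 28.4281 kN.
I_c = b·h³/36 = 2.23 × 0.85³/36 = 0.0380416 m⁴.
Centre of pressure: y_p = y_c + I_c/(y_c·A) = 6.59333 + 0.0380416/(6.59333 × 0.94775) = 6.59333 + 0.0060878 = 6.59942 m along the plane.
The resultant acts 0.283333 + 0.0060878 = 0.289421 m (along the plate) below the hinge at the top edge, so the moment about the hinge is M = F × 0.289421 = 28.4281 × 0.289421 = 8.22769 kN·m.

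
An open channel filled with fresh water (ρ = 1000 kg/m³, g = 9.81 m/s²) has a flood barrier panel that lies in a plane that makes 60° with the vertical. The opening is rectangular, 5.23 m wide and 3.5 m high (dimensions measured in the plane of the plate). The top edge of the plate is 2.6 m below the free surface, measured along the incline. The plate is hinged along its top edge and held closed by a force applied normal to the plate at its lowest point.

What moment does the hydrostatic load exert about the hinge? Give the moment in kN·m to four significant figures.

M ≈ 775.2 kN·m

γ = ρg = 1000 × 9.81 = 9810 N/m³ = 9.81 kN/m³.
The plate makes 60° with the vertical, i.e. θ = 90° − 60° = 30° to the horizontal. Measuring y along the incline from the free-surface line, vertical depth h = y·sinθ with sinθ = 0.500000.
The centroid lies 3.5/2 = 1.75 m below the top edge, so y_c = 2.6 + 1.75 = 4.35 m and h_c = 4.35 × 0.500000 = 2.175 m.
A = 5.23 × 3.5 = 18.305 m².
Resultant F = γ·h_c·A = 9.81 × 2.175 × 18.305 = 390.569 kN.
I_c = b·h³/12 = 5.23 × 3.5³/12 = 18.6864 m⁴.
Centre of pressure: y_p = y_c + I_c/(y_c·A) = 4.35 + 18.6864/(4.35 × 18.305) = 4.35 + 0.234675 = 4.58467 m along the plane.
The resultant acts 1.75 + 0.234675 = 1.98467 m (along the plate) below the hinge at the top edge, so the moment about the hinge is M = F × 1.98467 = 390.569 × 1.98467 = 775.151 kN·m.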